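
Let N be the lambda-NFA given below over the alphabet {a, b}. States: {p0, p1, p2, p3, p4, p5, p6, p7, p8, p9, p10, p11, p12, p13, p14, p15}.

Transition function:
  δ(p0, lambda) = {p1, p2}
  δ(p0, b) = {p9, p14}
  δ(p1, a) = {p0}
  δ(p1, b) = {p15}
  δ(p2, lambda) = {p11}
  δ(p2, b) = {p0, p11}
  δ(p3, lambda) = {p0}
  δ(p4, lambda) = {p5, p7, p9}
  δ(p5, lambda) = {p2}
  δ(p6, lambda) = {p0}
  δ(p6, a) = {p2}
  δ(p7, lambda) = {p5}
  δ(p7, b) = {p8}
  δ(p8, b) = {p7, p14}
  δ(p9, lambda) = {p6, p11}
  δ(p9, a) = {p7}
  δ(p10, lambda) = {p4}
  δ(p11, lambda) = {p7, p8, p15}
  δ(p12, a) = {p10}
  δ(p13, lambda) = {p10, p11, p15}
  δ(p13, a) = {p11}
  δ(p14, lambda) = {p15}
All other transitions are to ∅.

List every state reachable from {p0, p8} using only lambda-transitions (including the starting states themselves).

Start with {p0, p8}.
From p0 via lambda: add p1, p2.
From p2 via lambda: add p11.
From p11 via lambda: add p7, p15.
From p7 via lambda: add p5.
No new states can be added; the closed set is {p0, p1, p2, p5, p7, p8, p11, p15}.

{p0, p1, p2, p5, p7, p8, p11, p15}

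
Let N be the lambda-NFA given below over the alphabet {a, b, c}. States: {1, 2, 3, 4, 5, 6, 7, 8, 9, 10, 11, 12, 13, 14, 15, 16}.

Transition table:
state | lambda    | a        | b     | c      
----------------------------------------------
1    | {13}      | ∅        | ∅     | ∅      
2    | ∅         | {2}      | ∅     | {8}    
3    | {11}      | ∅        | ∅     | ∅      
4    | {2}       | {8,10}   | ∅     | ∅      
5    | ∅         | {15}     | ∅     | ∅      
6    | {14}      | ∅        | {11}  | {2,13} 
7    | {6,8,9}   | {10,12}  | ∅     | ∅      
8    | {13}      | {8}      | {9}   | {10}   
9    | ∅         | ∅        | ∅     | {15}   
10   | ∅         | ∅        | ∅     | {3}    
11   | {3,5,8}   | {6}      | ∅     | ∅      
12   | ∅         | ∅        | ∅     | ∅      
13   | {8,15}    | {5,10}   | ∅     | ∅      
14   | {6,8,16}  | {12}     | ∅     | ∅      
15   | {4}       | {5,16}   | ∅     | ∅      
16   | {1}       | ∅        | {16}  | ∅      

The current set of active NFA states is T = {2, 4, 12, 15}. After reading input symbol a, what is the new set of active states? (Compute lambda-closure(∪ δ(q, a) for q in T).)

{1, 2, 4, 5, 8, 10, 13, 15, 16}

2 on a → {2}.
4 on a → {8, 10}.
15 on a → {5, 16}.
No a-transition from 12.
Union after reading a: {2, 5, 8, 10, 16}.
Now take the lambda-closure:
From 8 via lambda: add 13.
From 16 via lambda: add 1.
From 13 via lambda: add 15.
From 15 via lambda: add 4.
No new states can be added; the closed set is {1, 2, 4, 5, 8, 10, 13, 15, 16}.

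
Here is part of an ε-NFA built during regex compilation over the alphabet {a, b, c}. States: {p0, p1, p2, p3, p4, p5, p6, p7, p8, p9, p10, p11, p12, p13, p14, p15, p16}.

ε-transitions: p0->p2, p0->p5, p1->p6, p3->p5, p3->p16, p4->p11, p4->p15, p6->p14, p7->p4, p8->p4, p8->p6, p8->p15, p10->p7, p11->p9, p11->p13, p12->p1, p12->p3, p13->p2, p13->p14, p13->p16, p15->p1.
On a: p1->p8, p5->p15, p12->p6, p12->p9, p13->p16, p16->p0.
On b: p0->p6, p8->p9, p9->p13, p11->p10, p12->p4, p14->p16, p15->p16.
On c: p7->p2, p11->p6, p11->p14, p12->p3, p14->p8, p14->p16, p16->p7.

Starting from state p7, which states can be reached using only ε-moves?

{p1, p2, p4, p6, p7, p9, p11, p13, p14, p15, p16}

Start with {p7}.
From p7 via ε: add p4.
From p4 via ε: add p11, p15.
From p11 via ε: add p9, p13.
From p15 via ε: add p1.
From p1 via ε: add p6.
From p13 via ε: add p2, p14, p16.
No new states can be added; the closed set is {p1, p2, p4, p6, p7, p9, p11, p13, p14, p15, p16}.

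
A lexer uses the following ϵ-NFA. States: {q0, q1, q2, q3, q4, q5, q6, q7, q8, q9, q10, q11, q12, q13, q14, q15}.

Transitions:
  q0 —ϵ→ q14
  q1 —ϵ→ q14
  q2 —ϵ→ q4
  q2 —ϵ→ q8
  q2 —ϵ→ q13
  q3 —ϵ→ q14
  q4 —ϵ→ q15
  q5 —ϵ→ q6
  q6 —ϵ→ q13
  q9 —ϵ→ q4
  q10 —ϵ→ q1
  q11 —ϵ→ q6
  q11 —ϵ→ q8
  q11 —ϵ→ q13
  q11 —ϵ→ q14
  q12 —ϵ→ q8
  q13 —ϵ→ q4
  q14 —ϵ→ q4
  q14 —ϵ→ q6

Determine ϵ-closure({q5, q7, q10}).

Start with {q5, q7, q10}.
From q5 via ϵ: add q6.
From q10 via ϵ: add q1.
From q1 via ϵ: add q14.
From q6 via ϵ: add q13.
From q13 via ϵ: add q4.
From q4 via ϵ: add q15.
No new states can be added; the closed set is {q1, q4, q5, q6, q7, q10, q13, q14, q15}.

{q1, q4, q5, q6, q7, q10, q13, q14, q15}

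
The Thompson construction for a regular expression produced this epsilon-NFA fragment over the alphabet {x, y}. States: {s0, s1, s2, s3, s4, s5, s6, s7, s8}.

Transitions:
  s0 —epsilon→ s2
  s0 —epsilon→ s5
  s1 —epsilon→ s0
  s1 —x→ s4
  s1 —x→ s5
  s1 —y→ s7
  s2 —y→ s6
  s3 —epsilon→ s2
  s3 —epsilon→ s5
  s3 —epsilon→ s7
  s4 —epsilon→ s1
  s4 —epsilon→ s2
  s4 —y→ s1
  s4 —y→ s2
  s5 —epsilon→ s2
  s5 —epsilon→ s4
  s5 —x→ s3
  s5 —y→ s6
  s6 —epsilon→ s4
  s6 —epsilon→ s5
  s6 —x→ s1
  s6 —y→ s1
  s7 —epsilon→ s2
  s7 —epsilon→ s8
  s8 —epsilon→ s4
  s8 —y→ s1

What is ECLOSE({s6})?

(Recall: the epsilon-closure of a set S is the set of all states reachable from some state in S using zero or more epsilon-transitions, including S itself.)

{s0, s1, s2, s4, s5, s6}

Start with {s6}.
From s6 via epsilon: add s4, s5.
From s4 via epsilon: add s1, s2.
From s1 via epsilon: add s0.
No new states can be added; the closed set is {s0, s1, s2, s4, s5, s6}.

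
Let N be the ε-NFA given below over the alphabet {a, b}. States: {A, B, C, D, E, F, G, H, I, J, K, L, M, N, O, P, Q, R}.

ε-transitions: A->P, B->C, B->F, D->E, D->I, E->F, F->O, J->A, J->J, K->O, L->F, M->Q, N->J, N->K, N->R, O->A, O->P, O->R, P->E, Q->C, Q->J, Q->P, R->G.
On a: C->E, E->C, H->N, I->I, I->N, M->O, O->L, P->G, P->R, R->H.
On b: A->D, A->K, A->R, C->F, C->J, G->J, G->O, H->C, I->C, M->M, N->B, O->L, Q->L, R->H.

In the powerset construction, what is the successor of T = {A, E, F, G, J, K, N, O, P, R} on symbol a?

{A, C, E, F, G, H, L, O, P, R}

E on a → {C}.
O on a → {L}.
P on a → {G, R}.
R on a → {H}.
No a-transition from A, F, G, J, K, N.
Union after reading a: {C, G, H, L, R}.
Now take the ε-closure:
From L via ε: add F.
From F via ε: add O.
From O via ε: add A, P.
From P via ε: add E.
No new states can be added; the closed set is {A, C, E, F, G, H, L, O, P, R}.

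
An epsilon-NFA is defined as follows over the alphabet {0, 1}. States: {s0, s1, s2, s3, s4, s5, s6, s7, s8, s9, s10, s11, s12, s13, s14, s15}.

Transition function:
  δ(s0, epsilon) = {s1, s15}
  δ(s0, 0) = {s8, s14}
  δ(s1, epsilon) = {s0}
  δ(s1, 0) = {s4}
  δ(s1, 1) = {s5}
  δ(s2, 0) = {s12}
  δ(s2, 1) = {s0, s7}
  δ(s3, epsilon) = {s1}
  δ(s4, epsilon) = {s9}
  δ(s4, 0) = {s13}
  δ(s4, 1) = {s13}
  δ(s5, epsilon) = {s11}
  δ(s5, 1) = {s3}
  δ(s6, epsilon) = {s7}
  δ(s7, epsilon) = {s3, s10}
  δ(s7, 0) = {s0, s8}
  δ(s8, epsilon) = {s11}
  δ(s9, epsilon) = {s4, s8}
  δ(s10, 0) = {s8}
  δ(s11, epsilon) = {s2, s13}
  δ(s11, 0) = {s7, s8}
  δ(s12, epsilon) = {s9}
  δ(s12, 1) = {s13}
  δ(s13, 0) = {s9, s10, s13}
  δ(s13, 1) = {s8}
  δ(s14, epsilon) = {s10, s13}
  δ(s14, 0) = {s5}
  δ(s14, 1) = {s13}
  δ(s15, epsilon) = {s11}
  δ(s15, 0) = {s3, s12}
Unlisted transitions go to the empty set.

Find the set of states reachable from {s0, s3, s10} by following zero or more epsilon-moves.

{s0, s1, s2, s3, s10, s11, s13, s15}

Start with {s0, s3, s10}.
From s0 via epsilon: add s1, s15.
From s15 via epsilon: add s11.
From s11 via epsilon: add s2, s13.
No new states can be added; the closed set is {s0, s1, s2, s3, s10, s11, s13, s15}.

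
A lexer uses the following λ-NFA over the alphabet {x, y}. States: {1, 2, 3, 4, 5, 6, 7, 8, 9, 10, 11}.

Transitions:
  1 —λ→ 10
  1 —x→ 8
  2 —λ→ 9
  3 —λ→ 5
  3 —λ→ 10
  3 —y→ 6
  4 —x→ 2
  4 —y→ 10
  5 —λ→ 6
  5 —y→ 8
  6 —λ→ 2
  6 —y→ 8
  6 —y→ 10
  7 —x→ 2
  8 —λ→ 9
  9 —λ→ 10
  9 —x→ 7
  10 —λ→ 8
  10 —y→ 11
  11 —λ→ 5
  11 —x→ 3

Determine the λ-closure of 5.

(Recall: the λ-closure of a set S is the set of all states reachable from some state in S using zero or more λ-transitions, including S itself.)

{2, 5, 6, 8, 9, 10}

Start with {5}.
From 5 via λ: add 6.
From 6 via λ: add 2.
From 2 via λ: add 9.
From 9 via λ: add 10.
From 10 via λ: add 8.
No new states can be added; the closed set is {2, 5, 6, 8, 9, 10}.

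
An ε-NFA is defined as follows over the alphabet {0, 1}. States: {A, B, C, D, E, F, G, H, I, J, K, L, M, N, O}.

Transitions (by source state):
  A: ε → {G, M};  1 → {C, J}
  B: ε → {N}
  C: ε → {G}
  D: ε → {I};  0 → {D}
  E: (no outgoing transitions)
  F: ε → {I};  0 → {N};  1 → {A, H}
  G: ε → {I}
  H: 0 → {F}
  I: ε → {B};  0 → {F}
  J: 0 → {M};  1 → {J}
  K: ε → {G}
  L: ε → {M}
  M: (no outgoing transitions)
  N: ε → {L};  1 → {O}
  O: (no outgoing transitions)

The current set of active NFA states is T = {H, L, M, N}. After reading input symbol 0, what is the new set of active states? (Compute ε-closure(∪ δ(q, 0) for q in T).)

H on 0 → {F}.
No 0-transition from L, M, N.
Union after reading 0: {F}.
Now take the ε-closure:
From F via ε: add I.
From I via ε: add B.
From B via ε: add N.
From N via ε: add L.
From L via ε: add M.
No new states can be added; the closed set is {B, F, I, L, M, N}.

{B, F, I, L, M, N}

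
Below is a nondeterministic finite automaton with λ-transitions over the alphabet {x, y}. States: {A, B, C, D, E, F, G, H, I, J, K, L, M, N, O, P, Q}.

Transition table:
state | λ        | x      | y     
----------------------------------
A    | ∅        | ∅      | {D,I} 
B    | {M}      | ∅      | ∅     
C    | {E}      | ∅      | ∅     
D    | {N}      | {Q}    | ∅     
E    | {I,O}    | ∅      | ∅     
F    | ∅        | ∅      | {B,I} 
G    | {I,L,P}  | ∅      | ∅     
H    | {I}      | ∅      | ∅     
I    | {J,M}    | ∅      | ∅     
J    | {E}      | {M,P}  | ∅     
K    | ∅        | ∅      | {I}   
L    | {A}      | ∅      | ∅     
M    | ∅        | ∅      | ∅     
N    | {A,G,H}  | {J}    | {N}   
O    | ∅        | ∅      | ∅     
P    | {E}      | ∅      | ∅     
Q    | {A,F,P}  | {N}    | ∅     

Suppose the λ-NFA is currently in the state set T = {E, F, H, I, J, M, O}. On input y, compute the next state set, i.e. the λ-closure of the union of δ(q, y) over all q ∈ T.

{B, E, I, J, M, O}

F on y → {B, I}.
No y-transition from E, H, I, J, M, O.
Union after reading y: {B, I}.
Now take the λ-closure:
From B via λ: add M.
From I via λ: add J.
From J via λ: add E.
From E via λ: add O.
No new states can be added; the closed set is {B, E, I, J, M, O}.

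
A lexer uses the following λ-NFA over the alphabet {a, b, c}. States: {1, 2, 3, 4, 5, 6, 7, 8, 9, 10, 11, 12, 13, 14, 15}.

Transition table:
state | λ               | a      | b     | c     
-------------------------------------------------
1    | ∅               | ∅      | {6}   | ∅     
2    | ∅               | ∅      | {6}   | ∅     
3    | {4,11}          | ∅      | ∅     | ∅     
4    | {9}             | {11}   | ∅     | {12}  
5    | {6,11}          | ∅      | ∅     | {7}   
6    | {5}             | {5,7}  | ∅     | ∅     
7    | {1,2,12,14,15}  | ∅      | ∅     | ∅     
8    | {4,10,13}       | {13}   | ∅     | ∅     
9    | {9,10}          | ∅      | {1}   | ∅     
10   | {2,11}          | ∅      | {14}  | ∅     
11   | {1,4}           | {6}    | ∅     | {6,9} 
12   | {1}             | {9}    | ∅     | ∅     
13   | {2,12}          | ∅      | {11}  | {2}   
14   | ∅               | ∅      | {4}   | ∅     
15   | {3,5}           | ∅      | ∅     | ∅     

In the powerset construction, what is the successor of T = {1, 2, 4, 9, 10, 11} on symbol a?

4 on a → {11}.
11 on a → {6}.
No a-transition from 1, 2, 9, 10.
Union after reading a: {6, 11}.
Now take the λ-closure:
From 6 via λ: add 5.
From 11 via λ: add 1, 4.
From 4 via λ: add 9.
From 9 via λ: add 10.
From 10 via λ: add 2.
No new states can be added; the closed set is {1, 2, 4, 5, 6, 9, 10, 11}.

{1, 2, 4, 5, 6, 9, 10, 11}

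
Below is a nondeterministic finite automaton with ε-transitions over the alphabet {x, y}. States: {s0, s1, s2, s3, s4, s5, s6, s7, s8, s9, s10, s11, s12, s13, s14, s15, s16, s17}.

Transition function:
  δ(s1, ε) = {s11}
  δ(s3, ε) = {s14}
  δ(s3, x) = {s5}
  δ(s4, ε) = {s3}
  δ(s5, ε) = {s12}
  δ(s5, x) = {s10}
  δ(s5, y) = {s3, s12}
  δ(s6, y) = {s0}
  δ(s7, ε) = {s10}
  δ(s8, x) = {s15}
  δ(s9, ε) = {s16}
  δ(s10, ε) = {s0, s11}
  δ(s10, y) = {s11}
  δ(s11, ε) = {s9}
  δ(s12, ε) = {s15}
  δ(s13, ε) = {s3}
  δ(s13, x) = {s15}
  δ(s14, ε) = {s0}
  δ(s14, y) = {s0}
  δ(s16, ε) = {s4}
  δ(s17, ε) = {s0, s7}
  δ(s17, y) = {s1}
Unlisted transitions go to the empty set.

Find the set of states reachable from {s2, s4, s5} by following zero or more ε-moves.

Start with {s2, s4, s5}.
From s4 via ε: add s3.
From s5 via ε: add s12.
From s3 via ε: add s14.
From s12 via ε: add s15.
From s14 via ε: add s0.
No new states can be added; the closed set is {s0, s2, s3, s4, s5, s12, s14, s15}.

{s0, s2, s3, s4, s5, s12, s14, s15}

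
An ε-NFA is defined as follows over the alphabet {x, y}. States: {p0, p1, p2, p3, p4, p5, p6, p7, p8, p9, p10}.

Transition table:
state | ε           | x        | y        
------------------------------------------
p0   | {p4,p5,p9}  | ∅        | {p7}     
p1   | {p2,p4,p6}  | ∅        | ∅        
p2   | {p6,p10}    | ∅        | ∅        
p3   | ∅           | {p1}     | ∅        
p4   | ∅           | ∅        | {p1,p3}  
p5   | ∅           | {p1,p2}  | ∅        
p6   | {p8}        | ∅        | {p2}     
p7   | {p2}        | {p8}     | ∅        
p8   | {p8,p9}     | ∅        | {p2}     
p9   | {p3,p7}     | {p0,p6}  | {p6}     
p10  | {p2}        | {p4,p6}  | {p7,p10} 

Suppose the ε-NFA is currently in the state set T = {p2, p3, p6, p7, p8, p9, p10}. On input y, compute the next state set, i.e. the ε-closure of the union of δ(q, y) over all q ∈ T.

p6 on y → {p2}.
p8 on y → {p2}.
p9 on y → {p6}.
p10 on y → {p7, p10}.
No y-transition from p2, p3, p7.
Union after reading y: {p2, p6, p7, p10}.
Now take the ε-closure:
From p6 via ε: add p8.
From p8 via ε: add p9.
From p9 via ε: add p3.
No new states can be added; the closed set is {p2, p3, p6, p7, p8, p9, p10}.

{p2, p3, p6, p7, p8, p9, p10}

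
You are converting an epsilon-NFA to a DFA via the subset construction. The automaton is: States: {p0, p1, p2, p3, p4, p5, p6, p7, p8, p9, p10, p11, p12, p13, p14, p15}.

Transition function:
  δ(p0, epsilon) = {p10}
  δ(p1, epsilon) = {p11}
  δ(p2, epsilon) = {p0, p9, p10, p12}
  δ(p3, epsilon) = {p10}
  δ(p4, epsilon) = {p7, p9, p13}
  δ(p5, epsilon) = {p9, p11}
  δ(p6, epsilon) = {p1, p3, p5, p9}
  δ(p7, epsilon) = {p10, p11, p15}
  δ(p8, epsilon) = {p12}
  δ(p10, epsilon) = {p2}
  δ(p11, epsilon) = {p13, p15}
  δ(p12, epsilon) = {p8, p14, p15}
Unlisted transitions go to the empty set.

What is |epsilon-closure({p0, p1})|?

11

Start with {p0, p1}.
From p0 via epsilon: add p10.
From p1 via epsilon: add p11.
From p10 via epsilon: add p2.
From p11 via epsilon: add p13, p15.
From p2 via epsilon: add p9, p12.
From p12 via epsilon: add p8, p14.
epsilon-closure = {p0, p1, p2, p8, p9, p10, p11, p12, p13, p14, p15}, which has 11 states.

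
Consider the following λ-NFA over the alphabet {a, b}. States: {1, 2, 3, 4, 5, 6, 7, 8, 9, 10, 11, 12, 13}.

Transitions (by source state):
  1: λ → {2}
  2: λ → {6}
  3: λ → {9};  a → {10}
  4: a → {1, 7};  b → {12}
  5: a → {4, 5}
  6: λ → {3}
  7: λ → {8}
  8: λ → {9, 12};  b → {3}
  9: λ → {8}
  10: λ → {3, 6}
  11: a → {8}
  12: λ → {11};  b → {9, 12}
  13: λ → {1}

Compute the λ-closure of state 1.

Start with {1}.
From 1 via λ: add 2.
From 2 via λ: add 6.
From 6 via λ: add 3.
From 3 via λ: add 9.
From 9 via λ: add 8.
From 8 via λ: add 12.
From 12 via λ: add 11.
No new states can be added; the closed set is {1, 2, 3, 6, 8, 9, 11, 12}.

{1, 2, 3, 6, 8, 9, 11, 12}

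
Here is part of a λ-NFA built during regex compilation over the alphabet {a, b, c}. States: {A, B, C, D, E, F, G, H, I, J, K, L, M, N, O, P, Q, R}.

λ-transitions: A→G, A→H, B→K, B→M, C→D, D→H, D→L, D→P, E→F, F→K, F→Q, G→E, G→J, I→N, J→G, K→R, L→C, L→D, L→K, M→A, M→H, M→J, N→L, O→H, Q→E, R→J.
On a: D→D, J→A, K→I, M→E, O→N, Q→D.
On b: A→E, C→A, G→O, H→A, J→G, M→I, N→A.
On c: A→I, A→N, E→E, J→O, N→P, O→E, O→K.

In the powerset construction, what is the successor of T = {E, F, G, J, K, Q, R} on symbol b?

{E, F, G, H, J, K, O, Q, R}

G on b → {O}.
J on b → {G}.
No b-transition from E, F, K, Q, R.
Union after reading b: {G, O}.
Now take the λ-closure:
From G via λ: add E, J.
From O via λ: add H.
From E via λ: add F.
From F via λ: add K, Q.
From K via λ: add R.
No new states can be added; the closed set is {E, F, G, H, J, K, O, Q, R}.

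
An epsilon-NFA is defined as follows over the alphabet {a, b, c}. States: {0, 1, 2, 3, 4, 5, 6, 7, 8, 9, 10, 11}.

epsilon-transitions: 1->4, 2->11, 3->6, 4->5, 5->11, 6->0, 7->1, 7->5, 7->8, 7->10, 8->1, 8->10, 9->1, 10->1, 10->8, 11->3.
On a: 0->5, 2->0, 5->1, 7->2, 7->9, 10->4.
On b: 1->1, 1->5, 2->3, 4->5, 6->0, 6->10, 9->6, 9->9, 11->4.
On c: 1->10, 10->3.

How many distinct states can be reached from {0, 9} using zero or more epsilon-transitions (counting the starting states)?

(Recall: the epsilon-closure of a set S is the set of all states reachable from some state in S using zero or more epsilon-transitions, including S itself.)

Start with {0, 9}.
From 9 via epsilon: add 1.
From 1 via epsilon: add 4.
From 4 via epsilon: add 5.
From 5 via epsilon: add 11.
From 11 via epsilon: add 3.
From 3 via epsilon: add 6.
epsilon-closure = {0, 1, 3, 4, 5, 6, 9, 11}, which has 8 states.

8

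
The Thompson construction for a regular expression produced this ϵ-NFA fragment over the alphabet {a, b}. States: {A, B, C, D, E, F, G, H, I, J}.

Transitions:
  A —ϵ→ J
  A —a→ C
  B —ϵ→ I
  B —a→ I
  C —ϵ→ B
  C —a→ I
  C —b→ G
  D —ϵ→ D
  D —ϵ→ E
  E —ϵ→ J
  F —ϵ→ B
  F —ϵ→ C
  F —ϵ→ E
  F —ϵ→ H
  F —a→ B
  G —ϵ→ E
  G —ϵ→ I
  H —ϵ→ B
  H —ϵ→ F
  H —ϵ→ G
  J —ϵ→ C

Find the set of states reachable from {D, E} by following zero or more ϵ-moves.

{B, C, D, E, I, J}

Start with {D, E}.
From E via ϵ: add J.
From J via ϵ: add C.
From C via ϵ: add B.
From B via ϵ: add I.
No new states can be added; the closed set is {B, C, D, E, I, J}.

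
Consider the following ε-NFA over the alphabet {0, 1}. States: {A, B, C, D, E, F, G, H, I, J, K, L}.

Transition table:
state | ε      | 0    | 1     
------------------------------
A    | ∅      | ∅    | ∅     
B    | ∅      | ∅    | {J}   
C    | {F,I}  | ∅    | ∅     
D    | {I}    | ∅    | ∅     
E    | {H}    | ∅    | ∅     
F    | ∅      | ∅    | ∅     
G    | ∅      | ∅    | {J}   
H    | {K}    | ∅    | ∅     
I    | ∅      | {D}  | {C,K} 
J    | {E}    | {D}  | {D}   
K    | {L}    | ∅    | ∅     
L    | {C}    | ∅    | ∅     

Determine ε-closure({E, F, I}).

{C, E, F, H, I, K, L}

Start with {E, F, I}.
From E via ε: add H.
From H via ε: add K.
From K via ε: add L.
From L via ε: add C.
No new states can be added; the closed set is {C, E, F, H, I, K, L}.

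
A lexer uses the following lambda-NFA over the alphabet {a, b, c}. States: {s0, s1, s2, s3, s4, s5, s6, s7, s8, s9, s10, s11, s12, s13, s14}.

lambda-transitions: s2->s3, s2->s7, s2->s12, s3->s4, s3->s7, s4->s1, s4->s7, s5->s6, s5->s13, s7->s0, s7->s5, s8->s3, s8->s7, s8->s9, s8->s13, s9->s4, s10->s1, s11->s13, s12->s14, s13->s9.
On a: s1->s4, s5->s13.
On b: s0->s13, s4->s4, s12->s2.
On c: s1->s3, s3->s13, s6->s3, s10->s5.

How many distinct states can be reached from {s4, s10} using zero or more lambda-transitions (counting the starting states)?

Start with {s4, s10}.
From s4 via lambda: add s1, s7.
From s7 via lambda: add s0, s5.
From s5 via lambda: add s6, s13.
From s13 via lambda: add s9.
lambda-closure = {s0, s1, s4, s5, s6, s7, s9, s10, s13}, which has 9 states.

9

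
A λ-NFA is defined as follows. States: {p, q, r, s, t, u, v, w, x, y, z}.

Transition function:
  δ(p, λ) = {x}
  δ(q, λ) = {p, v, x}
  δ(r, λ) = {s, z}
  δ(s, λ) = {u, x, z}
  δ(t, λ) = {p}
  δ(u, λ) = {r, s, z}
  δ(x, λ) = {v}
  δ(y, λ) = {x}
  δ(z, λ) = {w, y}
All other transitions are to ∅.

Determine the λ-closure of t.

Start with {t}.
From t via λ: add p.
From p via λ: add x.
From x via λ: add v.
No new states can be added; the closed set is {p, t, v, x}.

{p, t, v, x}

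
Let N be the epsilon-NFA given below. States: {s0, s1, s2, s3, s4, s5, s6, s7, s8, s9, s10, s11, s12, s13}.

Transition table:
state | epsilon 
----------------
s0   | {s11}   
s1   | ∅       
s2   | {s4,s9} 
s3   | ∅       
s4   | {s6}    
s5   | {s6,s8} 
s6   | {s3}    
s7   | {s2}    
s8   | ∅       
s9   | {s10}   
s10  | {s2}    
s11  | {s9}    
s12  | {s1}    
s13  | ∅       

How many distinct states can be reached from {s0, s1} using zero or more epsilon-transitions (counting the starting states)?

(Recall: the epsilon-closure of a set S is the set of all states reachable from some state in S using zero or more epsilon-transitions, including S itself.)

9

Start with {s0, s1}.
From s0 via epsilon: add s11.
From s11 via epsilon: add s9.
From s9 via epsilon: add s10.
From s10 via epsilon: add s2.
From s2 via epsilon: add s4.
From s4 via epsilon: add s6.
From s6 via epsilon: add s3.
epsilon-closure = {s0, s1, s2, s3, s4, s6, s9, s10, s11}, which has 9 states.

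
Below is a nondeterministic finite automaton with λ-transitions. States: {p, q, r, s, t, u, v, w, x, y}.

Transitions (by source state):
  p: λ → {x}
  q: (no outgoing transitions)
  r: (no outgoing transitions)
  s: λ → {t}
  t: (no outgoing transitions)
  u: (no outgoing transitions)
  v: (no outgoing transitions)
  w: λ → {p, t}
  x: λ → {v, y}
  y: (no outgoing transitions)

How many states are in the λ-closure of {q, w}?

7

Start with {q, w}.
From w via λ: add p, t.
From p via λ: add x.
From x via λ: add v, y.
λ-closure = {p, q, t, v, w, x, y}, which has 7 states.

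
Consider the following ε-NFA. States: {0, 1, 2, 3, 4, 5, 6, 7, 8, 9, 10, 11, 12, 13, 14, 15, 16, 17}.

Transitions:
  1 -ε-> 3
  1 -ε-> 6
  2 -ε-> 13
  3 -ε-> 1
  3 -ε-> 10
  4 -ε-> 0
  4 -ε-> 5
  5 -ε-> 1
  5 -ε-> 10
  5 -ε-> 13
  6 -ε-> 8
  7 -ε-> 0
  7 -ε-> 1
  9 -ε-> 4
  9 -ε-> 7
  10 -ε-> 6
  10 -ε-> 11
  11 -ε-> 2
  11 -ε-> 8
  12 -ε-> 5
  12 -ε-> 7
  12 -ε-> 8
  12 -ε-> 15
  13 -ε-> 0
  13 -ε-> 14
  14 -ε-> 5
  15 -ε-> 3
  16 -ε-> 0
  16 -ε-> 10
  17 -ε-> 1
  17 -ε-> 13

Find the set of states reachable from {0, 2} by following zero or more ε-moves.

{0, 1, 2, 3, 5, 6, 8, 10, 11, 13, 14}

Start with {0, 2}.
From 2 via ε: add 13.
From 13 via ε: add 14.
From 14 via ε: add 5.
From 5 via ε: add 1, 10.
From 1 via ε: add 3, 6.
From 10 via ε: add 11.
From 6 via ε: add 8.
No new states can be added; the closed set is {0, 1, 2, 3, 5, 6, 8, 10, 11, 13, 14}.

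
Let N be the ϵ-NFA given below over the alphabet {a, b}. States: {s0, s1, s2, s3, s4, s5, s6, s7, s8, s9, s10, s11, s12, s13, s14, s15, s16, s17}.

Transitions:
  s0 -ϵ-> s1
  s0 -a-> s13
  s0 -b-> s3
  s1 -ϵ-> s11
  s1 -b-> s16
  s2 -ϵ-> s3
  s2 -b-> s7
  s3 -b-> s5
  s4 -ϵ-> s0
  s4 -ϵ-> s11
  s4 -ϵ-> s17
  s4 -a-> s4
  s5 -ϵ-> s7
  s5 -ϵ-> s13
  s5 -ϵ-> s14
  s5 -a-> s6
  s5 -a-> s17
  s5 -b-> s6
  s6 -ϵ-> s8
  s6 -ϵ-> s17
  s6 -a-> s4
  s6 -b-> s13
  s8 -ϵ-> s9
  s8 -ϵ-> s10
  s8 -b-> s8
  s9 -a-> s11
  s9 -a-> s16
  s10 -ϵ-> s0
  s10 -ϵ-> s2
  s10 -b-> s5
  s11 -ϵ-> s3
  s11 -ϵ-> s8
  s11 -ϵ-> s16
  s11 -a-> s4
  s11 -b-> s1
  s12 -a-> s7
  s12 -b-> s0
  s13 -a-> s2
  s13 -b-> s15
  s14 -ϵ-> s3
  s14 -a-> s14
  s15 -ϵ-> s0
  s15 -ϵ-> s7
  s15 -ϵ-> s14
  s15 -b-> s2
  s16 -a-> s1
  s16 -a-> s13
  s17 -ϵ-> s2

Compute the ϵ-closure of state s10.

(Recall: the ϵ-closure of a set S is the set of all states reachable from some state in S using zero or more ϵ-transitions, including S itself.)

Start with {s10}.
From s10 via ϵ: add s0, s2.
From s0 via ϵ: add s1.
From s2 via ϵ: add s3.
From s1 via ϵ: add s11.
From s11 via ϵ: add s8, s16.
From s8 via ϵ: add s9.
No new states can be added; the closed set is {s0, s1, s2, s3, s8, s9, s10, s11, s16}.

{s0, s1, s2, s3, s8, s9, s10, s11, s16}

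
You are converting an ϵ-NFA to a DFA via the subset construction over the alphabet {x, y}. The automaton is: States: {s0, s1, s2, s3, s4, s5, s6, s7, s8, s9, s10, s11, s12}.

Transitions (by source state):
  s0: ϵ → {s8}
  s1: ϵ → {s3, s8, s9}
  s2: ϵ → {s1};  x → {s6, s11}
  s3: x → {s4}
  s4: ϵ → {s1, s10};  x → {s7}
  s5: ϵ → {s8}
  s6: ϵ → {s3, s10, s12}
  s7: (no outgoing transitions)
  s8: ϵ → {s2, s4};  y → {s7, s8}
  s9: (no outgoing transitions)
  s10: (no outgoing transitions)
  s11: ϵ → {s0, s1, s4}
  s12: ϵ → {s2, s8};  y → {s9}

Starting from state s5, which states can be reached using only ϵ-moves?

Start with {s5}.
From s5 via ϵ: add s8.
From s8 via ϵ: add s2, s4.
From s2 via ϵ: add s1.
From s4 via ϵ: add s10.
From s1 via ϵ: add s3, s9.
No new states can be added; the closed set is {s1, s2, s3, s4, s5, s8, s9, s10}.

{s1, s2, s3, s4, s5, s8, s9, s10}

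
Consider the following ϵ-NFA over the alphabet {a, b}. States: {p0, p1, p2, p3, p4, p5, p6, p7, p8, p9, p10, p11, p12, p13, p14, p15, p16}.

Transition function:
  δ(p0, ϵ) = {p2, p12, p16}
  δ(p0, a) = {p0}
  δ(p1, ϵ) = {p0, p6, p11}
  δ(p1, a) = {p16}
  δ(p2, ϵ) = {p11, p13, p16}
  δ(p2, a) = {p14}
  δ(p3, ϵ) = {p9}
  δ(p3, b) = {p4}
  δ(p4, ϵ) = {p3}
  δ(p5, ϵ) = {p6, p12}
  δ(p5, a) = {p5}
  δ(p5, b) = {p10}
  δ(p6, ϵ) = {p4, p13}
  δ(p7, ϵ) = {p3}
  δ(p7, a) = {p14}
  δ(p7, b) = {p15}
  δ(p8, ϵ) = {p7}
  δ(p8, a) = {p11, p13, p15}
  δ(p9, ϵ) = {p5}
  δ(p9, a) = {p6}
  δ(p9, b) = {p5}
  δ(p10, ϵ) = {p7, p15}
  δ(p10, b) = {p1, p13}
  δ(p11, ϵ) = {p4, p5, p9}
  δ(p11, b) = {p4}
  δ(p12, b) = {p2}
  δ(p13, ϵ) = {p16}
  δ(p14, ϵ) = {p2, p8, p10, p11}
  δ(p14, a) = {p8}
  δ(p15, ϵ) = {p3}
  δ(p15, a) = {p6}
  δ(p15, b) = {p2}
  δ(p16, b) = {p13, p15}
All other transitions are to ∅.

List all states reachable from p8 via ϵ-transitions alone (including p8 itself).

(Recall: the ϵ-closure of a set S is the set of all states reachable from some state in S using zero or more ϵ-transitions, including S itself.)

{p3, p4, p5, p6, p7, p8, p9, p12, p13, p16}

Start with {p8}.
From p8 via ϵ: add p7.
From p7 via ϵ: add p3.
From p3 via ϵ: add p9.
From p9 via ϵ: add p5.
From p5 via ϵ: add p6, p12.
From p6 via ϵ: add p4, p13.
From p13 via ϵ: add p16.
No new states can be added; the closed set is {p3, p4, p5, p6, p7, p8, p9, p12, p13, p16}.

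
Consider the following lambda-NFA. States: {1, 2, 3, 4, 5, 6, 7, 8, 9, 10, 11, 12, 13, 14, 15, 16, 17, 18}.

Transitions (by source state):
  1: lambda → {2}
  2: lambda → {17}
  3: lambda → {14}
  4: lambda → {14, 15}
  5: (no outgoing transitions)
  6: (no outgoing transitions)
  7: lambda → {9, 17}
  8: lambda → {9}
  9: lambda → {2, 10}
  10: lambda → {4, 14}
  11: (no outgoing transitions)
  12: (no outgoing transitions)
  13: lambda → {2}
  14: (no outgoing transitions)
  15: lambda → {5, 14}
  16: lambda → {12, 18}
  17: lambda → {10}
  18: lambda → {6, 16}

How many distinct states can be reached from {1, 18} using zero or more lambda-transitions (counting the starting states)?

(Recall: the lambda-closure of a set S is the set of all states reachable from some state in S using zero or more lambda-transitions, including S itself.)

12

Start with {1, 18}.
From 1 via lambda: add 2.
From 18 via lambda: add 6, 16.
From 2 via lambda: add 17.
From 16 via lambda: add 12.
From 17 via lambda: add 10.
From 10 via lambda: add 4, 14.
From 4 via lambda: add 15.
From 15 via lambda: add 5.
lambda-closure = {1, 2, 4, 5, 6, 10, 12, 14, 15, 16, 17, 18}, which has 12 states.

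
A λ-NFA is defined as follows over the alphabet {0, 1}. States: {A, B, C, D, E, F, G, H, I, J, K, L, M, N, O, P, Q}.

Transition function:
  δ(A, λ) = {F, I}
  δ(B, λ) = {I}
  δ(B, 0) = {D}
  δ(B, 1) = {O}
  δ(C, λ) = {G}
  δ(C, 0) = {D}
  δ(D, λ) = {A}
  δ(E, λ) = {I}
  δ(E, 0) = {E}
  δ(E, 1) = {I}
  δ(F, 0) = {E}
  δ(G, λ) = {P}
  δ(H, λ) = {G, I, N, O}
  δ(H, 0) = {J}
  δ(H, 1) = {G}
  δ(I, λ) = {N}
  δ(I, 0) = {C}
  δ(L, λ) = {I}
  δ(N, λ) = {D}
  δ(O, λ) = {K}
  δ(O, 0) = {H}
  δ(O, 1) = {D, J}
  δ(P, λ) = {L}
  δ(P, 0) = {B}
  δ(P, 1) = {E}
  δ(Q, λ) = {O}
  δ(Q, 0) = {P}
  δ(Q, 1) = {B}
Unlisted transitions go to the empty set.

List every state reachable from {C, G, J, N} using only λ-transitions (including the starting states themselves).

{A, C, D, F, G, I, J, L, N, P}

Start with {C, G, J, N}.
From G via λ: add P.
From N via λ: add D.
From D via λ: add A.
From P via λ: add L.
From A via λ: add F, I.
No new states can be added; the closed set is {A, C, D, F, G, I, J, L, N, P}.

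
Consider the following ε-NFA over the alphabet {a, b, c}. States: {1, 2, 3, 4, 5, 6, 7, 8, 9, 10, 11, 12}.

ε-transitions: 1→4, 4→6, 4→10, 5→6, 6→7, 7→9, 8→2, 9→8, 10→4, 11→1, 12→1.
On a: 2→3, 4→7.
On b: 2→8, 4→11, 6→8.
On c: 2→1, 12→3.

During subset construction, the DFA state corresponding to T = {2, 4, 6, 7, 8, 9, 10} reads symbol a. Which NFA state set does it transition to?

2 on a → {3}.
4 on a → {7}.
No a-transition from 6, 7, 8, 9, 10.
Union after reading a: {3, 7}.
Now take the ε-closure:
From 7 via ε: add 9.
From 9 via ε: add 8.
From 8 via ε: add 2.
No new states can be added; the closed set is {2, 3, 7, 8, 9}.

{2, 3, 7, 8, 9}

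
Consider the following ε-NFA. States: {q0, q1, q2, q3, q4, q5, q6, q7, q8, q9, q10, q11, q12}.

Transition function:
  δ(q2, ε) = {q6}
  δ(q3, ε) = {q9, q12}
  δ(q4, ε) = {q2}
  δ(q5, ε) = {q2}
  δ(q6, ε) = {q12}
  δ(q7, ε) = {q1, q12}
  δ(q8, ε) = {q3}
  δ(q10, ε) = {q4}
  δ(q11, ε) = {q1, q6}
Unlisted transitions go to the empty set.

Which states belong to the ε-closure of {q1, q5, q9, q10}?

{q1, q2, q4, q5, q6, q9, q10, q12}

Start with {q1, q5, q9, q10}.
From q5 via ε: add q2.
From q10 via ε: add q4.
From q2 via ε: add q6.
From q6 via ε: add q12.
No new states can be added; the closed set is {q1, q2, q4, q5, q6, q9, q10, q12}.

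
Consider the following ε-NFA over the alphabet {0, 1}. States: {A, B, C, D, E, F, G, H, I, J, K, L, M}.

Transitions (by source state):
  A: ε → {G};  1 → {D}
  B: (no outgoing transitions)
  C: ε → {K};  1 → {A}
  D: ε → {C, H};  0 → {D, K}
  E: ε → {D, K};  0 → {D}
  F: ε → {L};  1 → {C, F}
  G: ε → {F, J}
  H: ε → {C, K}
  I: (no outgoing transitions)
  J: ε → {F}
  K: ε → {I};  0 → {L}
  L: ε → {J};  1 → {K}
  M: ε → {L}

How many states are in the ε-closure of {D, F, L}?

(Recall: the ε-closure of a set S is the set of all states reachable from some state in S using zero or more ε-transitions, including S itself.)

Start with {D, F, L}.
From D via ε: add C, H.
From L via ε: add J.
From C via ε: add K.
From K via ε: add I.
ε-closure = {C, D, F, H, I, J, K, L}, which has 8 states.

8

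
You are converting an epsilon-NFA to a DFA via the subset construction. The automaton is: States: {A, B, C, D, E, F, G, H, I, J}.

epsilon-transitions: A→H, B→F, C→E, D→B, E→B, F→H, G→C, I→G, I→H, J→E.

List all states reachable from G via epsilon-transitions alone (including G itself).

{B, C, E, F, G, H}

Start with {G}.
From G via epsilon: add C.
From C via epsilon: add E.
From E via epsilon: add B.
From B via epsilon: add F.
From F via epsilon: add H.
No new states can be added; the closed set is {B, C, E, F, G, H}.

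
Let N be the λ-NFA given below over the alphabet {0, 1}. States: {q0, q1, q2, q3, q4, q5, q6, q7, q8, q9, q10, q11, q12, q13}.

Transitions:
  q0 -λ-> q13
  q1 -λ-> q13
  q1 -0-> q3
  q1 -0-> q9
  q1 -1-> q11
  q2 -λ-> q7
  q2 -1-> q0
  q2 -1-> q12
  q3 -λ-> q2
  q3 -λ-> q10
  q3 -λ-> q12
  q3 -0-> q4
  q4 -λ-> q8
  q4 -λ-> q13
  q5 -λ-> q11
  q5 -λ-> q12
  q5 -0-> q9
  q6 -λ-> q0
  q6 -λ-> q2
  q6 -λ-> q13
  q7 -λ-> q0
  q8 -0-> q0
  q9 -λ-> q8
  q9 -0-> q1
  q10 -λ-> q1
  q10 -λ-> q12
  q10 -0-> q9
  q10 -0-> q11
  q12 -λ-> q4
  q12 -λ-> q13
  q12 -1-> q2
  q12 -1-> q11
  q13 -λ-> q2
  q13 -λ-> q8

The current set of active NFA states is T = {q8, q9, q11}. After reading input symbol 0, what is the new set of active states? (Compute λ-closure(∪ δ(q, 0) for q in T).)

{q0, q1, q2, q7, q8, q13}

q8 on 0 → {q0}.
q9 on 0 → {q1}.
No 0-transition from q11.
Union after reading 0: {q0, q1}.
Now take the λ-closure:
From q0 via λ: add q13.
From q13 via λ: add q2, q8.
From q2 via λ: add q7.
No new states can be added; the closed set is {q0, q1, q2, q7, q8, q13}.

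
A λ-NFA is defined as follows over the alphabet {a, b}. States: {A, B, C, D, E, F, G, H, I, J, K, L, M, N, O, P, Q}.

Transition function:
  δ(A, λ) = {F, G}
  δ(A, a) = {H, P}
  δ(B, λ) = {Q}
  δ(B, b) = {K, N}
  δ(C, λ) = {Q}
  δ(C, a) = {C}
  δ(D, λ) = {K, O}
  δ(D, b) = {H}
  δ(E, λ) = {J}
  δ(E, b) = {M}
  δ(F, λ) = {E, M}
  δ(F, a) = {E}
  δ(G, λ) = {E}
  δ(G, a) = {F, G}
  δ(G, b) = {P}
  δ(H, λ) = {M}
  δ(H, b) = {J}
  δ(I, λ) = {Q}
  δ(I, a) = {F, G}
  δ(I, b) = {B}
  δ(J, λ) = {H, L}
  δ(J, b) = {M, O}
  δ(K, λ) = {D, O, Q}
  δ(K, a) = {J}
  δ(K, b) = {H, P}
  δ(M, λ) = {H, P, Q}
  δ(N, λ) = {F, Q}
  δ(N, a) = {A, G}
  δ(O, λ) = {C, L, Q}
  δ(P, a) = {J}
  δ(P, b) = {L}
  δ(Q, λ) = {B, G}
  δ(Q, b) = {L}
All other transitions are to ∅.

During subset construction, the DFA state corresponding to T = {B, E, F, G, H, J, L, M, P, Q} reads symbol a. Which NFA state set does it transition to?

F on a → {E}.
G on a → {F, G}.
P on a → {J}.
No a-transition from B, E, H, J, L, M, Q.
Union after reading a: {E, F, G, J}.
Now take the λ-closure:
From F via λ: add M.
From J via λ: add H, L.
From M via λ: add P, Q.
From Q via λ: add B.
No new states can be added; the closed set is {B, E, F, G, H, J, L, M, P, Q}.

{B, E, F, G, H, J, L, M, P, Q}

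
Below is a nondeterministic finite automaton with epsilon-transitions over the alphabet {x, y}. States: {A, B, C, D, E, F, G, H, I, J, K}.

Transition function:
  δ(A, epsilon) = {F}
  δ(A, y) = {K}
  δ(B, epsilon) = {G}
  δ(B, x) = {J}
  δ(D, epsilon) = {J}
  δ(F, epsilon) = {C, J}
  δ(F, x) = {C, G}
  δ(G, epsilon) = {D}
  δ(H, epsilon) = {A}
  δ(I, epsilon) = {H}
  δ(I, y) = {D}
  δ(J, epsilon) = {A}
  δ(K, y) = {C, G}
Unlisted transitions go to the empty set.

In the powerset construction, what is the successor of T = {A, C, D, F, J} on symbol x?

{A, C, D, F, G, J}

F on x → {C, G}.
No x-transition from A, C, D, J.
Union after reading x: {C, G}.
Now take the epsilon-closure:
From G via epsilon: add D.
From D via epsilon: add J.
From J via epsilon: add A.
From A via epsilon: add F.
No new states can be added; the closed set is {A, C, D, F, G, J}.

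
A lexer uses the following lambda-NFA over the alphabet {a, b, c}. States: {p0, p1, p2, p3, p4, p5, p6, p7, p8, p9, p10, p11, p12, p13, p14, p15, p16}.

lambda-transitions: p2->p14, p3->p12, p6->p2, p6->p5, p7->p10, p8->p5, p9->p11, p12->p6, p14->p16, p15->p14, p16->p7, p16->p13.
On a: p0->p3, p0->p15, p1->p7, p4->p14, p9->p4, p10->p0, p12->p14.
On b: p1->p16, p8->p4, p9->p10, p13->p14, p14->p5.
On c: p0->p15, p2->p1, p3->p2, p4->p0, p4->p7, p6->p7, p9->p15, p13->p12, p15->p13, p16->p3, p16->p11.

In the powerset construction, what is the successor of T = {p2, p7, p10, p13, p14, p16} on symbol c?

{p1, p2, p3, p5, p6, p7, p10, p11, p12, p13, p14, p16}

p2 on c → {p1}.
p13 on c → {p12}.
p16 on c → {p3, p11}.
No c-transition from p7, p10, p14.
Union after reading c: {p1, p3, p11, p12}.
Now take the lambda-closure:
From p12 via lambda: add p6.
From p6 via lambda: add p2, p5.
From p2 via lambda: add p14.
From p14 via lambda: add p16.
From p16 via lambda: add p7, p13.
From p7 via lambda: add p10.
No new states can be added; the closed set is {p1, p2, p3, p5, p6, p7, p10, p11, p12, p13, p14, p16}.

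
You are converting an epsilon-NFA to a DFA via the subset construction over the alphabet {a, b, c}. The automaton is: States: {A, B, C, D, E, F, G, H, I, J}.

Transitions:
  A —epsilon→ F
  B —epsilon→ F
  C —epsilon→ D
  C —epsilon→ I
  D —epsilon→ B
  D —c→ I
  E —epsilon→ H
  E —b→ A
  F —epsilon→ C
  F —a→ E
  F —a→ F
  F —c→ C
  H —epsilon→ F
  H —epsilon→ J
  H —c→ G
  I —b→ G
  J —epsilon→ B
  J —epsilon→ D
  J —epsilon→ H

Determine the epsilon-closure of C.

{B, C, D, F, I}

Start with {C}.
From C via epsilon: add D, I.
From D via epsilon: add B.
From B via epsilon: add F.
No new states can be added; the closed set is {B, C, D, F, I}.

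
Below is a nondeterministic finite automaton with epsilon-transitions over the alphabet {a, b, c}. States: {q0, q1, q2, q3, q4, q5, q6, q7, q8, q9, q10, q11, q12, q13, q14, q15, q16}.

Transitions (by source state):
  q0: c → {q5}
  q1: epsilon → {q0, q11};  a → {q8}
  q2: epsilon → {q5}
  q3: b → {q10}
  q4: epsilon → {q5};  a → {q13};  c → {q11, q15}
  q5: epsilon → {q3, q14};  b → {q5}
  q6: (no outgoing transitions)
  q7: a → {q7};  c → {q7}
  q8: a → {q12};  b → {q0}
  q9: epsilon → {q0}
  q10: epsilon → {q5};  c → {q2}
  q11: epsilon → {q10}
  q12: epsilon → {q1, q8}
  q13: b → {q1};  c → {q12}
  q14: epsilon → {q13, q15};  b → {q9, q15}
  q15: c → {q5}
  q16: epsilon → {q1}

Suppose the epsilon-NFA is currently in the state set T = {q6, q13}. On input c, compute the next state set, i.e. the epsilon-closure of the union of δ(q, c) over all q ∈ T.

q13 on c → {q12}.
No c-transition from q6.
Union after reading c: {q12}.
Now take the epsilon-closure:
From q12 via epsilon: add q1, q8.
From q1 via epsilon: add q0, q11.
From q11 via epsilon: add q10.
From q10 via epsilon: add q5.
From q5 via epsilon: add q3, q14.
From q14 via epsilon: add q13, q15.
No new states can be added; the closed set is {q0, q1, q3, q5, q8, q10, q11, q12, q13, q14, q15}.

{q0, q1, q3, q5, q8, q10, q11, q12, q13, q14, q15}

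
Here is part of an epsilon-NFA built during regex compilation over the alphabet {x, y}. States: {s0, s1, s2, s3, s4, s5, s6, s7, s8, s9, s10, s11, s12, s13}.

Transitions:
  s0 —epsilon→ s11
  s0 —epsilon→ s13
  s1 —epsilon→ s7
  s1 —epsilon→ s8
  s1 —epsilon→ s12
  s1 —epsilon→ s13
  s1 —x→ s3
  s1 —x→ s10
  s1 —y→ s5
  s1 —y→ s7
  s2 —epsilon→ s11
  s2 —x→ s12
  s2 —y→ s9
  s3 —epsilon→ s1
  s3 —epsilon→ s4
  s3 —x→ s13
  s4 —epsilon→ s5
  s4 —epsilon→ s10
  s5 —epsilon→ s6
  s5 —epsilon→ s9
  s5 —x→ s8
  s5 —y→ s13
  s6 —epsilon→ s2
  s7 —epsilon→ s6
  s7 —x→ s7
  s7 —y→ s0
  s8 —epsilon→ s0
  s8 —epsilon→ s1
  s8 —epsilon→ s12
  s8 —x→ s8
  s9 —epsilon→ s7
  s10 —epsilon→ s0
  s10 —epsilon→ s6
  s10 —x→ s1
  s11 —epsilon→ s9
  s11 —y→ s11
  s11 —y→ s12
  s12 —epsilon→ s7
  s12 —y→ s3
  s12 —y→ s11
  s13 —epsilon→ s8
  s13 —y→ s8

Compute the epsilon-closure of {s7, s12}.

Start with {s7, s12}.
From s7 via epsilon: add s6.
From s6 via epsilon: add s2.
From s2 via epsilon: add s11.
From s11 via epsilon: add s9.
No new states can be added; the closed set is {s2, s6, s7, s9, s11, s12}.

{s2, s6, s7, s9, s11, s12}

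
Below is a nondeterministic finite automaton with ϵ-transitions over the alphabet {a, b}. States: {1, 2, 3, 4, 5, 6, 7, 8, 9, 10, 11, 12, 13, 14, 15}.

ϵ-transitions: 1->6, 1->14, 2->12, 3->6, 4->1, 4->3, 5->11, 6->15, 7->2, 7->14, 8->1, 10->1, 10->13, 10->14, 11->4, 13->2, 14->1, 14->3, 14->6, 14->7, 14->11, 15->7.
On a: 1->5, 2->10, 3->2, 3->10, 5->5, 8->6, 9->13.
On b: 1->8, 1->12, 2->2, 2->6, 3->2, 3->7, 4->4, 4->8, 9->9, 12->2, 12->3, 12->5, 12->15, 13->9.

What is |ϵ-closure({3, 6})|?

Start with {3, 6}.
From 6 via ϵ: add 15.
From 15 via ϵ: add 7.
From 7 via ϵ: add 2, 14.
From 2 via ϵ: add 12.
From 14 via ϵ: add 1, 11.
From 11 via ϵ: add 4.
ϵ-closure = {1, 2, 3, 4, 6, 7, 11, 12, 14, 15}, which has 10 states.

10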